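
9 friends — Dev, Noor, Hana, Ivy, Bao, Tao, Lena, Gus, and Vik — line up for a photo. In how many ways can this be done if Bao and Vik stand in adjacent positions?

80640

Treat {Bao, Vik} as a single unit. There are 8 units to order, and the pair itself can be ordered 2 ways.
That gives 2 × 8! = 2 × 40320 = 80640.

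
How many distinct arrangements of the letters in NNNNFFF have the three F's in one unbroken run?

Treat the 3 copies of F as a single block. The multiset to arrange is then {FFF, N, N, N, N}, 5 items in all.
That gives (5)!/(4!) = 5 arrangements.

5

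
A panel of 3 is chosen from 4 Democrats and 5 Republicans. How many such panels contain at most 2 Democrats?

Split by how many Democrats are chosen (0 through 2).
Sum: C(4,0)·C(5,3) + C(4,1)·C(5,2) + C(4,2)·C(5,1) = 10 + 40 + 30 = 80.

80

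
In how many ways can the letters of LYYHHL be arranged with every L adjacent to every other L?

Treat the 2 copies of L as a single block. The multiset to arrange is then {LL, H, H, Y, Y}, 5 items in all.
That gives (5)!/(2!·2!) = 30 arrangements.

30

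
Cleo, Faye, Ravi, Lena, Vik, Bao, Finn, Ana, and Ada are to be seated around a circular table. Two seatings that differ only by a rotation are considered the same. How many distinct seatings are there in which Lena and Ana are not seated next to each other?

30240

All circular seatings of 9 people number (8)! = 40320.
Seatings with Lena beside Ana: treat them as a block with 2 internal orders, giving 2 × (7)! = 10080.
Subtracting, 40320 − 10080 = 30240.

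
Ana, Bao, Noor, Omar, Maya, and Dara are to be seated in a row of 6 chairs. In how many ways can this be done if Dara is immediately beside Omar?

240

Treat {Dara, Omar} as a single unit. There are 5 units to order, and the pair itself can be ordered 2 ways.
That gives 2 × 5! = 2 × 120 = 240.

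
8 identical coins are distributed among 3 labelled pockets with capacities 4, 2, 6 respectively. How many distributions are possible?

12

By stars and bars, unrestricted non-negative solutions to x_1+…+x_3 = 8 number C(8+2,2) = 45.
Subtract solutions that violate a single cap (substitute x_i' = x_i − (cap_i+1)): x_1 ≥ 5 gives C(5,2) = 10; x_2 ≥ 3 gives C(7,2) = 21; x_3 ≥ 7 gives C(3,2) = 3. Together 34.
Add back pairs where two caps are both exceeded: 1 + 0 + 0 = 1.
By inclusion–exclusion the count is 45 − 34 + 1 = 12.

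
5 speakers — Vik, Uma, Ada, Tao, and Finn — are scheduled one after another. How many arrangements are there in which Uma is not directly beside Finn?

Of the 5! = 120 arrangements, those with Uma and Finn adjacent number 2 × 4! = 48 (treat the pair as a block with 2 internal orders).
So 120 − 48 = 72 arrangements keep them apart.

72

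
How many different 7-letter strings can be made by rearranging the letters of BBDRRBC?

Letter multiplicities in BBDRRBC: B×3, C×1, D×1, R×2.
The number of distinct arrangements is 7!/(3!·2!) = 5040/12 = 420.

420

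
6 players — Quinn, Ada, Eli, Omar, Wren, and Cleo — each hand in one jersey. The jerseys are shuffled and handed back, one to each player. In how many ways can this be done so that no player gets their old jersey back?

Count assignments avoiding every fixed point. For any j of the 6 players fixed to their old jersey, the other 6−j can be arranged in (6−j)! ways.
By inclusion–exclusion this is Σ_{j=0}^{6} (−1)^j C(6,j)·(6−j)!.
Computing: 720 − 720 + 360 − 120 + 30 − 6 + 1 = 265.

265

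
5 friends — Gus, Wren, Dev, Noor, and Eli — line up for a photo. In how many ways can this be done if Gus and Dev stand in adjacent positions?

48

Place the 3 others and the Gus-Dev pair as 4 objects in a line; the pair has 2 internal arrangements.
That gives 2 × 4! = 2 × 24 = 48.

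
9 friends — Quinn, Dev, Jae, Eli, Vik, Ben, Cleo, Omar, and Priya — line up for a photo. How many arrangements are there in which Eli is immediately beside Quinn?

80640

Glue Eli and Quinn into one block (2 internal orders), leaving 8 units to arrange in a row.
That gives 2 × 8! = 2 × 40320 = 80640.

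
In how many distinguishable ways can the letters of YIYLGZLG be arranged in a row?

5040

Letter multiplicities in YIYLGZLG: G×2, I×1, L×2, Y×2, Z×1.
So there are 8! / (2!·2!·2!) = 5040 distinguishable arrangements.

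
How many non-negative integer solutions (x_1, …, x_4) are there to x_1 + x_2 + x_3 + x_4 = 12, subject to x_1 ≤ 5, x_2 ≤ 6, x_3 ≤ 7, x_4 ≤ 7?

245

Without the upper bounds there are C(15,3) = 455 ways to split 12 among 4 variables.
Subtract solutions that violate a single cap (substitute x_i' = x_i − (cap_i+1)): x_1 ≥ 6 gives C(9,3) = 84; x_2 ≥ 7 gives C(8,3) = 56; x_3 ≥ 8 gives C(7,3) = 35; x_4 ≥ 8 gives C(7,3) = 35. Together 210.
No two caps can be exceeded simultaneously, so the pair terms are all 0.
By inclusion–exclusion the count is 455 − 210 + 0 = 245.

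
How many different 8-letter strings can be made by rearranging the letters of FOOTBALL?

10080

FOOTBALL has 8 letters with L appearing twice and O appearing twice.
The number of distinct arrangements is 8!/(2!·2!) = 40320/4 = 10080.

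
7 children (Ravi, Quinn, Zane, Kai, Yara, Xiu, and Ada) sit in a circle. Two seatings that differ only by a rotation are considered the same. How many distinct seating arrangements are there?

Seat Ravi anywhere (absorbing the rotational symmetry), then permute the other 6: (6)! = 720.

720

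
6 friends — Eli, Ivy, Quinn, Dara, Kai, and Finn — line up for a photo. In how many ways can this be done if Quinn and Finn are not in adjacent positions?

There are 6! = 720 arrangements in all. If Quinn and Finn are adjacent, merging them into one block gives 2·(5)! = 240 arrangements.
So 720 − 240 = 480 arrangements keep them apart.

480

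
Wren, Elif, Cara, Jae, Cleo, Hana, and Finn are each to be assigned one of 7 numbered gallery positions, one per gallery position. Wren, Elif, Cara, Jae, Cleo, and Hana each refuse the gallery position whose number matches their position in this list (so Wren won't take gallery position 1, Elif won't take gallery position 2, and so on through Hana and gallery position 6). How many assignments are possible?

Let Aᵢ (for 1 ≤ i ≤ 6) be the placements that put person i in their forbidden gallery position. Any j of these fix j positions, leaving (7−j)! ways to fill the rest, and there are C(6,j) ways to pick which j.
By inclusion–exclusion, the number of valid placements is Σ_{j=0}^{6} (−1)^j C(6,j)·(7−j)!.
Computing: 5040 − 4320 + 1800 − 480 + 90 − 12 + 1 = 2119.

2119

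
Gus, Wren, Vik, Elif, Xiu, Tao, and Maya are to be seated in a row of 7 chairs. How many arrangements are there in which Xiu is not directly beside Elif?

3600

Of the 7! = 5040 arrangements, those with Xiu and Elif adjacent number 2 × 6! = 1440 (treat the pair as a block with 2 internal orders).
Complementary counting: 5040 − 1440 = 3600.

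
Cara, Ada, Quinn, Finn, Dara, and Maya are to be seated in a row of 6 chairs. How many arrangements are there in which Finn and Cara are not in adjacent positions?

480

Of the 6! = 720 arrangements, those with Finn and Cara adjacent number 2 × 5! = 240 (treat the pair as a block with 2 internal orders).
Complementary counting: 720 − 240 = 480.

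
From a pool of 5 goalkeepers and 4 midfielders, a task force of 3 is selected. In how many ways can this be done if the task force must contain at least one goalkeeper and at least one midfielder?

Total 3-person selections from all 9: C(9,3) = 84.
Selections missing a whole group: no goalkeepers → C(4,3) = 4; no midfielders → C(5,3) = 10.
Both groups omitted at once is impossible, so 84 − 14 = 70.

70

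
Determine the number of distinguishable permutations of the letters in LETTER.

The 6 letters of LETTER have repeats: E appearing twice and T appearing twice.
Dividing 6! = 720 by 2!·2! = 4 for the repeated letters gives 180.

180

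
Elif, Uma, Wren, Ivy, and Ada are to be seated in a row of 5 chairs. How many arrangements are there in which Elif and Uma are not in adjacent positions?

Of the 5! = 120 arrangements, those with Elif and Uma adjacent number 2 × 4! = 48 (treat the pair as a block with 2 internal orders).
So 120 − 48 = 72 arrangements keep them apart.

72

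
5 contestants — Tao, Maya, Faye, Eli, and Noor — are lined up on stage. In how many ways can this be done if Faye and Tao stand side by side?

Glue Faye and Tao into one block (2 internal orders), leaving 4 units to arrange in a row.
That gives 2 × 4! = 2 × 24 = 48.

48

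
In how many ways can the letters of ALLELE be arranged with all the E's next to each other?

20

Treat the 2 copies of E as a single block. The multiset to arrange is then {EE, A, L, L, L}, 5 items in all.
That gives (5)!/(3!) = 20 arrangements.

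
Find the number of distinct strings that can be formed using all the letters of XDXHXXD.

105

The 7 letters of XDXHXXD have repeats: D appearing twice and X appearing 4 times.
Dividing 7! = 5040 by 4!·2! = 48 for the repeated letters gives 105.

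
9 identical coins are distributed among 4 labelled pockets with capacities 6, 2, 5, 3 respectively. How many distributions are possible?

61

By stars and bars, unrestricted non-negative solutions to x_1+…+x_4 = 9 number C(9+3,3) = 220.
Subtract solutions that violate a single cap (substitute x_i' = x_i − (cap_i+1)): x_1 ≥ 7 gives C(5,3) = 10; x_2 ≥ 3 gives C(9,3) = 84; x_3 ≥ 6 gives C(6,3) = 20; x_4 ≥ 4 gives C(8,3) = 56. Together 170.
Add back pairs where two caps are both exceeded: 0 + 0 + 0 + 1 + 10 + 0 = 11.
By inclusion–exclusion the count is 220 − 170 + 11 = 61.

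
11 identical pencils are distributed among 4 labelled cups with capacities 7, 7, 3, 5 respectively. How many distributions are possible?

152

Ignoring the caps, the number of non-negative solutions to x_1+…+x_4 = 11 is C(14,3) = 364.
Subtract solutions that violate a single cap (substitute x_i' = x_i − (cap_i+1)): x_1 ≥ 8 gives C(6,3) = 20; x_2 ≥ 8 gives C(6,3) = 20; x_3 ≥ 4 gives C(10,3) = 120; x_4 ≥ 6 gives C(8,3) = 56. Together 216.
Add back pairs where two caps are both exceeded: 0 + 0 + 0 + 0 + 0 + 4 = 4.
By inclusion–exclusion the count is 364 − 216 + 4 = 152.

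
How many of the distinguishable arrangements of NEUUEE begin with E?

Fix E in the first position and arrange the remaining 5 letters.
Those 5 letters have E appearing twice and U appearing twice, giving (5)!/(2!·2!) = 30.

30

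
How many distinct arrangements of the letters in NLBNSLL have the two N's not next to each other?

There are 7!/(3!·2!) = 420 arrangements of NLBNSLL in total.
Arrangements with the N's together: treat NN as one letter, giving (6)!/(3!) = 120.
Subtracting, 420 − 120 = 300 arrangements keep the N's apart.

300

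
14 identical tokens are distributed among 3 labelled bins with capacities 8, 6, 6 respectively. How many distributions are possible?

Without the upper bounds there are C(16,2) = 120 ways to split 14 among 3 bins.
Subtract solutions that violate a single cap (substitute x_i' = x_i − (cap_i+1)): x_1 ≥ 9 gives C(7,2) = 21; x_2 ≥ 7 gives C(9,2) = 36; x_3 ≥ 7 gives C(9,2) = 36. Together 93.
Add back pairs where two caps are both exceeded: 0 + 0 + 1 = 1.
By inclusion–exclusion the count is 120 − 93 + 1 = 28.

28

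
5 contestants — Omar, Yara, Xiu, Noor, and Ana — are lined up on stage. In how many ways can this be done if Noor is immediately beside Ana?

48

Glue Noor and Ana into one block (2 internal orders), leaving 4 units to arrange in a row.
So the count is 2·(4)! = 48.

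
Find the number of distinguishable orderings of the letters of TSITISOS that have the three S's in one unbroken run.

Treat the 3 copies of S as a single block. The multiset to arrange is then {SSS, I, I, O, T, T}, 6 items in all.
That gives (6)!/(2!·2!) = 180 arrangements.

180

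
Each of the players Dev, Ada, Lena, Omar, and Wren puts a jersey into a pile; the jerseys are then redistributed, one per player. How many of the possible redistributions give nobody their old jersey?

Let Aᵢ be the assignments in which player i gets their old jersey. We want the size of the complement of A₁∪…∪A_5.
By inclusion–exclusion this is Σ_{j=0}^{5} (−1)^j C(5,j)·(5−j)!.
Computing: 120 − 120 + 60 − 20 + 5 − 1 = 44.

44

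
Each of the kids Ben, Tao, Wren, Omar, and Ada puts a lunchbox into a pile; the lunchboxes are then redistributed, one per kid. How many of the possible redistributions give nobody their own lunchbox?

44

Let Aᵢ be the assignments in which kid i gets their own lunchbox. We want the size of the complement of A₁∪…∪A_5.
By inclusion–exclusion this is Σ_{j=0}^{5} (−1)^j C(5,j)·(5−j)!.
Computing: 120 − 120 + 60 − 20 + 5 − 1 = 44.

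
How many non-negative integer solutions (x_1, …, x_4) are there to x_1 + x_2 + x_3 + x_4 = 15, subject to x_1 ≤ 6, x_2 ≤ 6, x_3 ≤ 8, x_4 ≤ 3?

Ignoring the caps, the number of non-negative solutions to x_1+…+x_4 = 15 is C(18,3) = 816.
Subtract solutions that violate a single cap (substitute x_i' = x_i − (cap_i+1)): x_1 ≥ 7 gives C(11,3) = 165; x_2 ≥ 7 gives C(11,3) = 165; x_3 ≥ 9 gives C(9,3) = 84; x_4 ≥ 4 gives C(14,3) = 364. Together 778.
Add back pairs where two caps are both exceeded: 4 + 0 + 35 + 0 + 35 + 10 = 84.
By inclusion–exclusion the count is 816 − 778 + 84 = 122.

122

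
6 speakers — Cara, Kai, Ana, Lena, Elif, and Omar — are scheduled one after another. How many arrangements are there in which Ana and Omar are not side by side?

Of the 6! = 720 arrangements, those with Ana and Omar adjacent number 2 × 5! = 240 (treat the pair as a block with 2 internal orders).
Complementary counting: 720 − 240 = 480.

480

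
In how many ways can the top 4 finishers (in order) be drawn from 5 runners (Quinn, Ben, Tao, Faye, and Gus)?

120

There are 5 choices for 1st place, 4 for 2nd, and so on down to 2 for position 4.
That gives 5 × 4 × 3 × 2 = 120.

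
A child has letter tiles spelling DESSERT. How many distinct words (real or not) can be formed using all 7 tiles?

1260

Letter multiplicities in DESSERT: D×1, E×2, R×1, S×2, T×1.
The number of distinct arrangements is 7!/(2!·2!) = 5040/4 = 1260.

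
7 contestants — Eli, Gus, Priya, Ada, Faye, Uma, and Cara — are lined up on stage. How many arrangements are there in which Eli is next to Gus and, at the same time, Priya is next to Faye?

Treat {Eli,Gus} as one block (2 orders) and {Priya,Faye} as another (2 orders).
That leaves 5 units to arrange: 2 × 2 × 5! = 4 × 120 = 480.

480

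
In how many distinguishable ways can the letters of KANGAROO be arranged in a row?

The 8 letters of KANGAROO have repeats: A appearing twice and O appearing twice.
The number of distinct arrangements is 8!/(2!·2!) = 40320/4 = 10080.

10080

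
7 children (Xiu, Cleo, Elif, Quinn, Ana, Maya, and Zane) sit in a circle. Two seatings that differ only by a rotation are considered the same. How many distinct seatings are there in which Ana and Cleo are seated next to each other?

240

Treat {Ana, Cleo} as one unit (2 internal orders) and seat the resulting 6 units around the table: (5)! circular arrangements.
So 2 × (5)! = 2 × 120 = 240.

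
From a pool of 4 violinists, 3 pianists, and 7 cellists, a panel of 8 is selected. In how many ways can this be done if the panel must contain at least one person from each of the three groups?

Unrestricted: C(14,8) = 3003 ways to pick any 8 of the 14.
Subtract selections that omit an entire group: no violinists → C(10,8) = 45; no pianists → C(11,8) = 165; no cellists → C(7,8) = 0.
Add back selections omitting two groups (i.e. drawn from a single group): C(4,8) + C(3,8) + C(7,8) = 0.
By inclusion–exclusion: 3003 − 210 + 0 = 2793.

2793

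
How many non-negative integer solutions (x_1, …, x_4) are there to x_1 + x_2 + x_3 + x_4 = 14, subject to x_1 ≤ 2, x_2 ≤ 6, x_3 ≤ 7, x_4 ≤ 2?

18

Ignoring the caps, the number of non-negative solutions to x_1+…+x_4 = 14 is C(17,3) = 680.
Subtract solutions that violate a single cap (substitute x_i' = x_i − (cap_i+1)): x_1 ≥ 3 gives C(14,3) = 364; x_2 ≥ 7 gives C(10,3) = 120; x_3 ≥ 8 gives C(9,3) = 84; x_4 ≥ 3 gives C(14,3) = 364. Together 932.
Add back pairs where two caps are both exceeded: 35 + 20 + 165 + 0 + 35 + 20 = 275.
Subtract triples: 0 + 4 + 1 + 0 = 5.
By inclusion–exclusion the count is 680 − 932 + 275 − 5 = 18.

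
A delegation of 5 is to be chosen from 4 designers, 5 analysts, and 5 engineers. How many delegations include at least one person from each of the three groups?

1500

Unrestricted: C(14,5) = 2002 ways to pick any 5 of the 14.
Subtract selections that omit an entire group: no designers → C(10,5) = 252; no analysts → C(9,5) = 126; no engineers → C(9,5) = 126.
Add back selections omitting two groups (i.e. drawn from a single group): C(4,5) + C(5,5) + C(5,5) = 2.
By inclusion–exclusion: 2002 − 504 + 2 = 1500.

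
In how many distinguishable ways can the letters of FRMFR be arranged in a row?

30

Letter multiplicities in FRMFR: F×2, M×1, R×2.
Dividing 5! = 120 by 2!·2! = 4 for the repeated letters gives 30.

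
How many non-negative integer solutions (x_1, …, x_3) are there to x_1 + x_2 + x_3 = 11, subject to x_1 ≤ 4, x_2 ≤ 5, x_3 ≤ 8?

24

Without the upper bounds there are C(13,2) = 78 ways to split 11 among 3 variables.
Subtract solutions that violate a single cap (substitute x_i' = x_i − (cap_i+1)): x_1 ≥ 5 gives C(8,2) = 28; x_2 ≥ 6 gives C(7,2) = 21; x_3 ≥ 9 gives C(4,2) = 6. Together 55.
Add back pairs where two caps are both exceeded: 1 + 0 + 0 = 1.
By inclusion–exclusion the count is 78 − 55 + 1 = 24.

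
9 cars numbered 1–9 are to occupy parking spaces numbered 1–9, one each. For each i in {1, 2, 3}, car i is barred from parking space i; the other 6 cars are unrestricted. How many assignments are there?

256320

Let Aᵢ (for i ∈ {1, 2, 3}) be the placements that put car i in its forbidden parking space. Any j of these fix j positions, leaving (9−j)! ways to fill the rest, and there are C(3,j) ways to pick which j.
By inclusion–exclusion, the number of valid placements is Σ_{j=0}^{3} (−1)^j C(3,j)·(9−j)!.
Computing: 362880 − 120960 + 15120 − 720 = 256320.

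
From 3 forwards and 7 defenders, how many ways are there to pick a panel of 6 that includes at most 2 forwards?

Split by how many forwards are chosen (0 through 2).
Sum: C(3,0)·C(7,6) + C(3,1)·C(7,5) + C(3,2)·C(7,4) = 7 + 63 + 105 = 175.

175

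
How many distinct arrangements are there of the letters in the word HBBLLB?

Letter multiplicities in HBBLLB: B×3, H×1, L×2.
So there are 6! / (3!·2!) = 60 distinguishable arrangements.

60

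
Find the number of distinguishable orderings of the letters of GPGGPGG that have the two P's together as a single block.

6

Treat the 2 copies of P as a single block. The multiset to arrange is then {PP, G, G, G, G, G}, 6 items in all.
That gives (6)!/(5!) = 6 arrangements.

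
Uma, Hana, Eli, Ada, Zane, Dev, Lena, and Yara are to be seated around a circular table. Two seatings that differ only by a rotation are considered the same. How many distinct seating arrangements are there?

Seat Uma anywhere (absorbing the rotational symmetry), then permute the other 7: (7)! = 5040.

5040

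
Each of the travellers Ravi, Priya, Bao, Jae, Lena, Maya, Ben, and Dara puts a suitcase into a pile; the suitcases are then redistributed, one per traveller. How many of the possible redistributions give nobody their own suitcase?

14833

Let Aᵢ be the assignments in which traveller i gets their own suitcase. We want the size of the complement of A₁∪…∪A_8.
By inclusion–exclusion this is Σ_{j=0}^{8} (−1)^j C(8,j)·(8−j)!.
Computing: 40320 − 40320 + 20160 − 6720 + 1680 − 336 + 56 − 8 + 1 = 14833.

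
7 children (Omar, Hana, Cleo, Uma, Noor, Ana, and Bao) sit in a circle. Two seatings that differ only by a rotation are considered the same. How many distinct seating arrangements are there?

Fix one person's seat to break rotational symmetry; the remaining 6 people can be arranged in (6)! = 720 ways.

720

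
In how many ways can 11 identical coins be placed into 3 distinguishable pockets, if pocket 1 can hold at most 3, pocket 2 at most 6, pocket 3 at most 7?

18

By stars and bars, unrestricted non-negative solutions to x_1+…+x_3 = 11 number C(11+2,2) = 78.
Subtract solutions that violate a single cap (substitute x_i' = x_i − (cap_i+1)): x_1 ≥ 4 gives C(9,2) = 36; x_2 ≥ 7 gives C(6,2) = 15; x_3 ≥ 8 gives C(5,2) = 10. Together 61.
Add back pairs where two caps are both exceeded: 1 + 0 + 0 = 1.
By inclusion–exclusion the count is 78 − 61 + 1 = 18.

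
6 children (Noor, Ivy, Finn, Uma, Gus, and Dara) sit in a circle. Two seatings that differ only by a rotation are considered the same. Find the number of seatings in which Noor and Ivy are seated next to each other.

Glue Noor and Ivy into a block (2 internal orders). Seating 5 units around a circle gives (4)! arrangements.
So 2 × (4)! = 2 × 24 = 48.

48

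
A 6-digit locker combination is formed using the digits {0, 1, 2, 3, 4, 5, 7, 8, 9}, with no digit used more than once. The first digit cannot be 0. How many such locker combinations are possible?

The first digit has 9−1 = 8 choices (anything except 0).
The remaining 5 digits are filled from the other 8 symbols without repetition: 8 × 7 × 6 × 5 × 4 = 6720.
Total: 8 × 6720 = 53760.

53760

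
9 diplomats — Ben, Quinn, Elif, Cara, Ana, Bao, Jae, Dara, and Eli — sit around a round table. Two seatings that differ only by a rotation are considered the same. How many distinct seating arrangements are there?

Around a circle, 9 distinct people have 9!/9 = (8)! = 40320 rotationally distinct seatings.

40320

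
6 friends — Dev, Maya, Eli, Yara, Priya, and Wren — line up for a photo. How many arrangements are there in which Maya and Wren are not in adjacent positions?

480

Of the 6! = 720 arrangements, those with Maya and Wren adjacent number 2 × 5! = 240 (treat the pair as a block with 2 internal orders).
Complementary counting: 720 − 240 = 480.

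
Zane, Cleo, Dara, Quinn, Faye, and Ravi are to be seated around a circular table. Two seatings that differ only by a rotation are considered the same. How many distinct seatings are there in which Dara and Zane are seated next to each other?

Treat {Dara, Zane} as one unit (2 internal orders) and seat the resulting 5 units around the table: (4)! circular arrangements.
So 2 × (4)! = 2 × 24 = 48.

48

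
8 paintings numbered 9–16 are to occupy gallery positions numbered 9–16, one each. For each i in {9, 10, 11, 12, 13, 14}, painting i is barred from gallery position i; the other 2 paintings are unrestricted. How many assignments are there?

Let Aᵢ (for 9 ≤ i ≤ 14) be the placements that put painting i in its forbidden gallery position. Any j of these fix j positions, leaving (8−j)! ways to fill the rest, and there are C(6,j) ways to pick which j.
By inclusion–exclusion, the number of valid placements is Σ_{j=0}^{6} (−1)^j C(6,j)·(8−j)!.
Computing: 40320 − 30240 + 10800 − 2400 + 360 − 36 + 2 = 18806.

18806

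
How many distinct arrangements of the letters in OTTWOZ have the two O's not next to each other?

There are 6!/(2!·2!) = 180 arrangements of OTTWOZ in total.
If the two O's are adjacent, glue them into one block, leaving 5 items to arrange: (5)!/(2!) = 60 ways.
Hence 180 − 60 = 120.

120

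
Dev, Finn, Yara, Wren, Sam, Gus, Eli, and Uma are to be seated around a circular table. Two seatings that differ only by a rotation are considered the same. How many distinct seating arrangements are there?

Around a circle, 8 distinct people have 8!/8 = (7)! = 5040 rotationally distinct seatings.

5040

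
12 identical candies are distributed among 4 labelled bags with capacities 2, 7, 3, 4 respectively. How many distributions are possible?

By stars and bars, unrestricted non-negative solutions to x_1+…+x_4 = 12 number C(12+3,3) = 455.
Subtract solutions that violate a single cap (substitute x_i' = x_i − (cap_i+1)): x_1 ≥ 3 gives C(12,3) = 220; x_2 ≥ 8 gives C(7,3) = 35; x_3 ≥ 4 gives C(11,3) = 165; x_4 ≥ 5 gives C(10,3) = 120. Together 540.
Add back pairs where two caps are both exceeded: 4 + 56 + 35 + 1 + 0 + 20 = 116.
Subtract triples: 0 + 0 + 1 + 0 = 1.
By inclusion–exclusion the count is 455 − 540 + 116 − 1 = 30.

30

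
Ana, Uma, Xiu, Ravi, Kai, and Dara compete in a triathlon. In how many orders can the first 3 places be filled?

120

This is an ordered selection of 3 from 6: P(6,3).
That gives 6 × 5 × 4 = 120.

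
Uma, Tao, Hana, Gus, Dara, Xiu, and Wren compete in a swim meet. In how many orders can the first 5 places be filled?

This is an ordered selection of 5 from 7: P(7,5).
That gives 7 × 6 × 5 × 4 × 3 = 2520.

2520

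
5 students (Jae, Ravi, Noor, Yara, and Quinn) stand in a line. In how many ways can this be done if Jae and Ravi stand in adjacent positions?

48

Place the 3 others and the Jae-Ravi pair as 4 objects in a line; the pair has 2 internal arrangements.
So the count is 2·(4)! = 48.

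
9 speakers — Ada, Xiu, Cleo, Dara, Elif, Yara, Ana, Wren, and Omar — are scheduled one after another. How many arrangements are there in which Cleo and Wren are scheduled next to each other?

80640

Treat {Cleo, Wren} as a single unit. There are 8 units to order, and the pair itself can be ordered 2 ways.
That gives 2 × 8! = 2 × 40320 = 80640.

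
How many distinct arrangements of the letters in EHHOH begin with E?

4

Fix E in the first position and arrange the remaining 4 letters.
Those 4 letters have H appearing 3 times, giving (4)!/(3!) = 4.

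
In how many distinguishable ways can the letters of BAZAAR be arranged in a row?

Letter multiplicities in BAZAAR: A×3, B×1, R×1, Z×1.
The number of distinct arrangements is 6!/(3!) = 720/6 = 120.

120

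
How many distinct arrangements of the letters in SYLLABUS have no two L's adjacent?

7560

Total arrangements of SYLLABUS: 8!/(2!·2!) = 10080.
Arrangements with the L's together: treat LL as one letter, giving (7)!/(2!) = 2520.
Subtracting, 10080 − 2520 = 7560 arrangements keep the L's apart.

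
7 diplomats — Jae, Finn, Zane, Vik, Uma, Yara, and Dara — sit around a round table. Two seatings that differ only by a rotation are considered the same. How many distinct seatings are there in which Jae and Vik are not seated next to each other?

All circular seatings of 7 people number (6)! = 720.
Seatings with Jae beside Vik: treat them as a block with 2 internal orders, giving 2 × (5)! = 240.
Subtracting, 720 − 240 = 480.

480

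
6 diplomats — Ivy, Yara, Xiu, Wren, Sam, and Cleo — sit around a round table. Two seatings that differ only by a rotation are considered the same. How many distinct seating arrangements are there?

Seat Ivy anywhere (absorbing the rotational symmetry), then permute the other 5: (5)! = 120.

120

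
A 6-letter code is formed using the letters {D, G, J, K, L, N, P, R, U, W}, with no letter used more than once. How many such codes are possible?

151200

With no repetition, fill the 6 letters in order: 10 choices, then 9, down to 5.
That product is 10 × 9 × 8 × 7 × 6 × 5 = 151200.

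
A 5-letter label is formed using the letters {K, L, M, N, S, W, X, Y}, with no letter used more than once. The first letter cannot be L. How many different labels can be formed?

The first letter has 8−1 = 7 choices (anything except L).
The remaining 4 letters are filled from the other 7 symbols without repetition: 7 × 6 × 5 × 4 = 840.
Total: 7 × 840 = 5880.

5880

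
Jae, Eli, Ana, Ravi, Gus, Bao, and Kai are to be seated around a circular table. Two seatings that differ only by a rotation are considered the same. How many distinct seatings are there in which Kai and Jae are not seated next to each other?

480

Without the restriction there are (6)! = 720 seatings.
Those with Kai next to Jae: fuse the pair into one unit and seat 6 units around a circle — 2·(5)! = 240.
Subtracting, 720 − 240 = 480.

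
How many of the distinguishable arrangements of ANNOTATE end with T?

1260

With the last slot taken by T, it remains to arrange the other 7 letters (ANNOATE).
Those 7 letters have A appearing twice and N appearing twice, giving (7)!/(2!·2!) = 1260.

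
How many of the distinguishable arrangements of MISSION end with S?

With the last slot taken by S, it remains to arrange the other 6 letters (MISION).
Those 6 letters have I appearing twice, giving (6)!/(2!) = 360.

360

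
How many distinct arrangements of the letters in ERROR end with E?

Fix E in the last position and arrange the remaining 4 letters.
Those 4 letters have R appearing 3 times, giving (4)!/(3!) = 4.

4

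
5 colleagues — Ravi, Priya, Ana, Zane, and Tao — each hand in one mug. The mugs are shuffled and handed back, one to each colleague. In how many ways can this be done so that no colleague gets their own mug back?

44

Count assignments avoiding every fixed point. For any j of the 5 colleagues fixed to their own mug, the other 5−j can be arranged in (5−j)! ways.
By inclusion–exclusion this is Σ_{j=0}^{5} (−1)^j C(5,j)·(5−j)!.
Computing: 120 − 120 + 60 − 20 + 5 − 1 = 44.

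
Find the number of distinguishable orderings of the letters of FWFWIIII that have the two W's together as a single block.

105

Treat the 2 copies of W as a single block. The multiset to arrange is then {WW, F, F, I, I, I, I}, 7 items in all.
That gives (7)!/(4!·2!) = 105 arrangements.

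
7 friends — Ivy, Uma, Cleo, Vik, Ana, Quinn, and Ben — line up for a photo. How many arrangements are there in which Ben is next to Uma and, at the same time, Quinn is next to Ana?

Treat {Ben,Uma} as one block (2 orders) and {Quinn,Ana} as another (2 orders).
That leaves 5 units to arrange: 2 × 2 × 5! = 4 × 120 = 480.

480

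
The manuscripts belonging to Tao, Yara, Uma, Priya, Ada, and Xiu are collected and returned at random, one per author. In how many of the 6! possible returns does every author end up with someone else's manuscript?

Let Aᵢ be the assignments in which author i gets their own manuscript. We want the size of the complement of A₁∪…∪A_6.
By inclusion–exclusion this is Σ_{j=0}^{6} (−1)^j C(6,j)·(6−j)!.
Computing: 720 − 720 + 360 − 120 + 30 − 6 + 1 = 265.

265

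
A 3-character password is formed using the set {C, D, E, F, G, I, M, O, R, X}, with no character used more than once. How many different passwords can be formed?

720

Choose and order 3 of the 10 symbols: the first character has 10 options, the next 9, then 8.
That product is 10 × 9 × 8 = 720.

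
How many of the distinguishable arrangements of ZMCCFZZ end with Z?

With the last slot taken by Z, it remains to arrange the other 6 letters (MCCFZZ).
Those 6 letters have C appearing twice and Z appearing twice, giving (6)!/(2!·2!) = 180.

180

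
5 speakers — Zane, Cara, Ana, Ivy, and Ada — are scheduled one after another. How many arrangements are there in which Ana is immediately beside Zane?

48

Place the 3 others and the Ana-Zane pair as 4 objects in a line; the pair has 2 internal arrangements.
That gives 2 × 4! = 2 × 24 = 48.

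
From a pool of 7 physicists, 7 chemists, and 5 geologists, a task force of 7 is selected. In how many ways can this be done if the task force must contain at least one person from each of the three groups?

Total 7-person selections from all 19: C(19,7) = 50388.
Selections missing a whole group: no physicists → C(12,7) = 792; no chemists → C(12,7) = 792; no geologists → C(14,7) = 3432.
Add back selections omitting two groups (i.e. drawn from a single group): C(7,7) + C(7,7) + C(5,7) = 2.
By inclusion–exclusion: 50388 − 5016 + 2 = 45374.

45374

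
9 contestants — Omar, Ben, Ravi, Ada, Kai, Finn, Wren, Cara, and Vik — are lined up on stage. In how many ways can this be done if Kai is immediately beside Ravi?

Glue Kai and Ravi into one block (2 internal orders), leaving 8 units to arrange in a row.
So the count is 2·(8)! = 80640.

80640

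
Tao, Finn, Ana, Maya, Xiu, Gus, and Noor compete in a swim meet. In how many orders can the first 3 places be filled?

210

There are 7 choices for 1st place, 6 for 2nd, and 5 for 3rd.
That gives 7 × 6 × 5 = 210.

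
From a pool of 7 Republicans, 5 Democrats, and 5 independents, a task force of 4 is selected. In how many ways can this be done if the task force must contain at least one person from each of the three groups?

Unrestricted: C(17,4) = 2380 ways to pick any 4 of the 17.
Selections missing a whole group: no Republicans → C(10,4) = 210; no Democrats → C(12,4) = 495; no independents → C(12,4) = 495.
Add back selections omitting two groups (i.e. drawn from a single group): C(7,4) + C(5,4) + C(5,4) = 45.
By inclusion–exclusion: 2380 − 1200 + 45 = 1225.

1225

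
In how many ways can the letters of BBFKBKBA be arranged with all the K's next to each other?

Treat the 2 copies of K as a single block. The multiset to arrange is then {KK, A, B, B, B, B, F}, 7 items in all.
That gives (7)!/(4!) = 210 arrangements.

210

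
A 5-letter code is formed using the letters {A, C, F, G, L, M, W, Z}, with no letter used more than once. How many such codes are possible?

6720

Choose and order 5 of the 8 symbols: the first letter has 8 options, the next 7, and so on down to 4.
That product is 8 × 7 × 6 × 5 × 4 = 6720.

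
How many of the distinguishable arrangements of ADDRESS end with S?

Fix S in the last position and arrange the remaining 6 letters.
Those 6 letters have D appearing twice, giving (6)!/(2!) = 360.

360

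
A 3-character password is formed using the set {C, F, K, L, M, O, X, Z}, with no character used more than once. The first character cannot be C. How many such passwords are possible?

The first character has 8−1 = 7 choices (anything except C).
The remaining 2 characters are filled from the other 7 symbols without repetition: 7 × 6 = 42.
Total: 7 × 42 = 294.

294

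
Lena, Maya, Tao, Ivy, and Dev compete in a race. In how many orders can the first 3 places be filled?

60

This is an ordered selection of 3 from 5: P(5,3).
That gives 5 × 4 × 3 = 60.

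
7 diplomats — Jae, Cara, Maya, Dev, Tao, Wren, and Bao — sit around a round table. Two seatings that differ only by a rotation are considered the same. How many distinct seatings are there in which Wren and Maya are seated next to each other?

Glue Wren and Maya into a block (2 internal orders). Seating 6 units around a circle gives (5)! arrangements.
So 2 × (5)! = 2 × 120 = 240.

240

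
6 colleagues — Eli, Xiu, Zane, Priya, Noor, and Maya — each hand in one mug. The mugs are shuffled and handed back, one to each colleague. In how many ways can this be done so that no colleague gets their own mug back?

Let Aᵢ be the assignments in which colleague i gets their own mug. We want the size of the complement of A₁∪…∪A_6.
By inclusion–exclusion this is Σ_{j=0}^{6} (−1)^j C(6,j)·(6−j)!.
Computing: 720 − 720 + 360 − 120 + 30 − 6 + 1 = 265.

265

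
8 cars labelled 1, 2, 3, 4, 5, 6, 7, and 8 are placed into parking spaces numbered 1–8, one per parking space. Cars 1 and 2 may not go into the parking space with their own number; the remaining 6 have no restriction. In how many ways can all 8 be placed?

30960

Let Aᵢ (for i ∈ {1, 2}) be the placements that put car i in its forbidden parking space. Any j of these fix j positions, leaving (8−j)! ways to fill the rest, and there are C(2,j) ways to pick which j.
By inclusion–exclusion, the number of valid placements is Σ_{j=0}^{2} (−1)^j C(2,j)·(8−j)!.
Computing: 40320 − 10080 + 720 = 30960.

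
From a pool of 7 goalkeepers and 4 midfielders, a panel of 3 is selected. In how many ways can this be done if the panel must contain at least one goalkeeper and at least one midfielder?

126

Total 3-person selections from all 11: C(11,3) = 165.
Subtract selections that omit an entire group: no goalkeepers → C(4,3) = 4; no midfielders → C(7,3) = 35.
Both groups omitted at once is impossible, so 165 − 39 = 126.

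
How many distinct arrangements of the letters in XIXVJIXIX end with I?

840

Fix I in the last position and arrange the remaining 8 letters.
Those 8 letters have I appearing twice and X appearing 4 times, giving (8)!/(4!·2!) = 840.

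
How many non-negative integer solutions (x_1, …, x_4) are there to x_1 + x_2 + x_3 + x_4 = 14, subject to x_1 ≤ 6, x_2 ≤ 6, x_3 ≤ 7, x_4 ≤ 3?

Ignoring the caps, the number of non-negative solutions to x_1+…+x_4 = 14 is C(17,3) = 680.
Subtract solutions that violate a single cap (substitute x_i' = x_i − (cap_i+1)): x_1 ≥ 7 gives C(10,3) = 120; x_2 ≥ 7 gives C(10,3) = 120; x_3 ≥ 8 gives C(9,3) = 84; x_4 ≥ 4 gives C(13,3) = 286. Together 610.
Add back pairs where two caps are both exceeded: 1 + 0 + 20 + 0 + 20 + 10 = 51.
By inclusion–exclusion the count is 680 − 610 + 51 = 121.

121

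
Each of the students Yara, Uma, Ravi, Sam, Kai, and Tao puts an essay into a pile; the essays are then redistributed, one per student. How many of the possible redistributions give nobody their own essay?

Let Aᵢ be the assignments in which student i gets their own essay. We want the size of the complement of A₁∪…∪A_6.
By inclusion–exclusion this is Σ_{j=0}^{6} (−1)^j C(6,j)·(6−j)!.
Computing: 720 − 720 + 360 − 120 + 30 − 6 + 1 = 265.

265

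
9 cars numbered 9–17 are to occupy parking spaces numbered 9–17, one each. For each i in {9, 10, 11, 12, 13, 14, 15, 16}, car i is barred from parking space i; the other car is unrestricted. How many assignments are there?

Let Aᵢ (for 9 ≤ i ≤ 16) be the placements that put car i in its forbidden parking space. Any j of these fix j positions, leaving (9−j)! ways to fill the rest, and there are C(8,j) ways to pick which j.
By inclusion–exclusion, the number of valid placements is Σ_{j=0}^{8} (−1)^j C(8,j)·(9−j)!.
Computing: 362880 − 322560 + 141120 − 40320 + 8400 − 1344 + 168 − 16 + 1 = 148329.

148329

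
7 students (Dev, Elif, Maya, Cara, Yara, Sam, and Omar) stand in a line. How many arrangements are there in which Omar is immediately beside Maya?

Place the 5 others and the Omar-Maya pair as 6 objects in a line; the pair has 2 internal arrangements.
That gives 2 × 6! = 2 × 720 = 1440.

1440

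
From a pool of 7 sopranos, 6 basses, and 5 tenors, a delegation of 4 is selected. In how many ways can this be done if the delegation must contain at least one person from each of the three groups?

With no constraint there are C(18,4) = 3060 possible selections.
Selections missing a whole group: no sopranos → C(11,4) = 330; no basses → C(12,4) = 495; no tenors → C(13,4) = 715.
Add back selections omitting two groups (i.e. drawn from a single group): C(7,4) + C(6,4) + C(5,4) = 55.
By inclusion–exclusion: 3060 − 1540 + 55 = 1575.

1575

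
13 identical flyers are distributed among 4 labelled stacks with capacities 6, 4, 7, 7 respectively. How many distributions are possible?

205

By stars and bars, unrestricted non-negative solutions to x_1+…+x_4 = 13 number C(13+3,3) = 560.
Subtract solutions that violate a single cap (substitute x_i' = x_i − (cap_i+1)): x_1 ≥ 7 gives C(9,3) = 84; x_2 ≥ 5 gives C(11,3) = 165; x_3 ≥ 8 gives C(8,3) = 56; x_4 ≥ 8 gives C(8,3) = 56. Together 361.
Add back pairs where two caps are both exceeded: 4 + 0 + 0 + 1 + 1 + 0 = 6.
By inclusion–exclusion the count is 560 − 361 + 6 = 205.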